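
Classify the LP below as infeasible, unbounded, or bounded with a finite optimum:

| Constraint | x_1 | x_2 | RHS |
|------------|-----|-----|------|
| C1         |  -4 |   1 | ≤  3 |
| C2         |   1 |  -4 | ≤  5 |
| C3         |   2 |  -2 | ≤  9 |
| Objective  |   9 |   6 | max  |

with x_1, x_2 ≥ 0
Feasible point: (0, 0) satisfies every constraint, so the LP is feasible.
Direction d = (1, 1): for each constraint row a, a·d ≤ 0 —
  (-4)(1) + (1)(1) = -3 ≤ 0
  (1)(1) + (-4)(1) = -3 ≤ 0
  (2)(1) + (-2)(1) = 0 ≤ 0
and d ≥ 0, so (0, 0) + t·d stays feasible for every t ≥ 0. Along this ray z = 9x_1 + 6x_2 changes by 15 per unit t, so z → +∞.

Unbounded — the objective can increase without bound over the feasible region.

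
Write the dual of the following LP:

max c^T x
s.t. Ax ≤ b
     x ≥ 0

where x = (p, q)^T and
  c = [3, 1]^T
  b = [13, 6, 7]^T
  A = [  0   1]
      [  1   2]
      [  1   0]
Minimize: z = 13y1 + 6y2 + 7y3

Subject to:
  C1: -y2 - y3 ≤ -3
  C2: -y1 - 2y2 ≤ -1
  y1, y2, y3 ≥ 0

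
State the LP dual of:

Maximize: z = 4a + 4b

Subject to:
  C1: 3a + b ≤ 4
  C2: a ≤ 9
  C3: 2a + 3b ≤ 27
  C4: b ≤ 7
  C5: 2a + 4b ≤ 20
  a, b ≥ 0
Minimize: z = 4y1 + 9y2 + 27y3 + 7y4 + 20y5

Subject to:
  C1: -3y1 - y2 - 2y3 - 2y5 ≤ -4
  C2: -y1 - 3y3 - y4 - 4y5 ≤ -4
  y1, y2, y3, y4, y5 ≥ 0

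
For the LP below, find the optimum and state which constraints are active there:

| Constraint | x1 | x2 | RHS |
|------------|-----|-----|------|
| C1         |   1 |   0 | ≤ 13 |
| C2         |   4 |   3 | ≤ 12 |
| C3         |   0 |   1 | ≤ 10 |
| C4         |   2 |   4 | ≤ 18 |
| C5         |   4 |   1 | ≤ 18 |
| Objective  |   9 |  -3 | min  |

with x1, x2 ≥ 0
Optimal: x1 = 0, x2 = 4
Slack at optimum:
  C1: slack = 13
  C2: slack = 0 (binding)
  C3: slack = 6
  C4: slack = 2
  C5: slack = 14
  x1 ≥ 0: x1 = 0 (binding)
  x2 ≥ 0: x2 = 4
Binding constraints: C2, x1 ≥ 0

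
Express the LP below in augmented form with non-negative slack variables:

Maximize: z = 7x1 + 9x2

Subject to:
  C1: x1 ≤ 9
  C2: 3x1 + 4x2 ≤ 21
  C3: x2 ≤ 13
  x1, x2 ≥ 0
max z = 7x1 + 9x2

s.t.
  x1 + s1 = 9
  3x1 + 4x2 + s2 = 21
  x2 + s3 = 13
  x1, x2, s1, s2, s3 ≥ 0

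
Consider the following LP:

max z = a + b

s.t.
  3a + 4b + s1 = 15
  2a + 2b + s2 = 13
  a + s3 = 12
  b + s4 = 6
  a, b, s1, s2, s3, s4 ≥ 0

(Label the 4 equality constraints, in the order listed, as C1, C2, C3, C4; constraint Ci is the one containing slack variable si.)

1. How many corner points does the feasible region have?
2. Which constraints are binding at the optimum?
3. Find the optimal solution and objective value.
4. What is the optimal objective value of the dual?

1. 3
2. C1, b ≥ 0
3. a = 5, b = 0, z = 5
4. 5 (by strong duality, equal to the primal optimum)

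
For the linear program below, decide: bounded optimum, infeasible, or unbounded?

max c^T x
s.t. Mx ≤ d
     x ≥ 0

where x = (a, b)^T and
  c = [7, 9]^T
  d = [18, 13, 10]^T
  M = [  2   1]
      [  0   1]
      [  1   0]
The point (2.5, 13) satisfies every constraint, so the LP is feasible; the constraints give a ≤ 10 and b ≤ 13, which with a, b ≥ 0 keep the feasible region inside a bounded box. A feasible, bounded LP attains a finite optimum at a vertex.

Evaluating z = 7a + 9b at each vertex:
  (0, 0): z = 0
  (9, 0): z = 63
  (2.5, 13): z = 134.5
  (0, 13): z = 117

Feasible with finite optimum z* = 134.5 at (2.5, 13).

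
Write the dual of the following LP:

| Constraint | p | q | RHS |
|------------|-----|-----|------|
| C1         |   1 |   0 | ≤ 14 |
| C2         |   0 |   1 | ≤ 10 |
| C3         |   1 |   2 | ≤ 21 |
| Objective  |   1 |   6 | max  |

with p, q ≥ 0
Minimize: z = 14y1 + 10y2 + 21y3

Subject to:
  C1: -y1 - y3 ≤ -1
  C2: -y2 - 2y3 ≤ -6
  y1, y2, y3 ≥ 0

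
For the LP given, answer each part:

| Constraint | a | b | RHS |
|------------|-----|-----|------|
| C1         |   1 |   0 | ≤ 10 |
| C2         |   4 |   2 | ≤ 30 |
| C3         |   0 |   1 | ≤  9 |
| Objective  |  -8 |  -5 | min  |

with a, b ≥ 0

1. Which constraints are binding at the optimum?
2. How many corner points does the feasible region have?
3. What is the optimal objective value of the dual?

1. C2, C3
2. 4
3. -69 (by strong duality, equal to the primal optimum)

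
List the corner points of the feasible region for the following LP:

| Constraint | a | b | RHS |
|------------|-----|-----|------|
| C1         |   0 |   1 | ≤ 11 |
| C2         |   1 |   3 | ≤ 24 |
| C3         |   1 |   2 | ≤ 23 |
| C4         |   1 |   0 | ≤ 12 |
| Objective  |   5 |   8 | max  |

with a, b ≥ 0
Each vertex is the intersection of two constraint boundaries that also satisfies all remaining constraints:
  a = 0 and b = 0 → (0, 0)
  a = 12 and b = 0 → (12, 0)
  a + 3b = 24 and a = 12 → (12, 4)
  a + 3b = 24 and a = 0 → (0, 8)

Vertices: (0, 0), (12, 0), (12, 4), (0, 8)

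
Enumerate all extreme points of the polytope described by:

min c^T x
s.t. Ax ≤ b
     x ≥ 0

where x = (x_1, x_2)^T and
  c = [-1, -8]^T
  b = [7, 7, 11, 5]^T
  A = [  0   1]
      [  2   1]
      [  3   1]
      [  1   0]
Each vertex is the intersection of two constraint boundaries that also satisfies all remaining constraints:
  x_1 = 0 and x_2 = 0 → (0, 0)
  2x_1 + x_2 = 7 and x_2 = 0 → (3.5, 0)
  x_2 = 7 and 2x_1 + x_2 = 7 → (0, 7)

Vertices: (0, 0), (3.5, 0), (0, 7)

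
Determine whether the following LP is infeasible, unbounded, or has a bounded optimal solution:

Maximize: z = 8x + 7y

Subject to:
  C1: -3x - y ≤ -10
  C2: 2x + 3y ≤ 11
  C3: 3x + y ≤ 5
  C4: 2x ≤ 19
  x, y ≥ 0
C3 requires 3x + y ≤ 5, while C1 (-3x - y ≤ -10) is equivalent to 3x + y ≥ 10. Together they would need 10 ≤ 3x + y ≤ 5, which is impossible since 10 > 5. No point satisfies all constraints.

Infeasible — the constraint set is empty.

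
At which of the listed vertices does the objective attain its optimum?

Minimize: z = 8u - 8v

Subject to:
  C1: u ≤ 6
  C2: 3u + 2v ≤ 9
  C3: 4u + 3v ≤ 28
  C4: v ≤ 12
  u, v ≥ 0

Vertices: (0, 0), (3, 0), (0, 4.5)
Evaluating z = 8u - 8v at each vertex:
  (0, 0): z = 0
  (3, 0): z = 24
  (0, 4.5): z = -36

The smallest value is z = -36, attained at (0, 4.5).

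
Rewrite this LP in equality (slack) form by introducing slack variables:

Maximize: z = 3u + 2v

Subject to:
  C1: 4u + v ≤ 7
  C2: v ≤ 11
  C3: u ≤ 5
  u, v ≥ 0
max z = 3u + 2v

s.t.
  4u + v + s1 = 7
  v + s2 = 11
  u + s3 = 5
  u, v, s1, s2, s3 ≥ 0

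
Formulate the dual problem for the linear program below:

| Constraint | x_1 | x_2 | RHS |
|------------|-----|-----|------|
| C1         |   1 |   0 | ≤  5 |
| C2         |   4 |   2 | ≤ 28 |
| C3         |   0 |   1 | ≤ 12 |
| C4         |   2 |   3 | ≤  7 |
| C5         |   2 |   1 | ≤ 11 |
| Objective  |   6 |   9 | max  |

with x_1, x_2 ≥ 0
Minimize: z = 5y1 + 28y2 + 12y3 + 7y4 + 11y5

Subject to:
  C1: -y1 - 4y2 - 2y4 - 2y5 ≤ -6
  C2: -2y2 - y3 - 3y4 - y5 ≤ -9
  y1, y2, y3, y4, y5 ≥ 0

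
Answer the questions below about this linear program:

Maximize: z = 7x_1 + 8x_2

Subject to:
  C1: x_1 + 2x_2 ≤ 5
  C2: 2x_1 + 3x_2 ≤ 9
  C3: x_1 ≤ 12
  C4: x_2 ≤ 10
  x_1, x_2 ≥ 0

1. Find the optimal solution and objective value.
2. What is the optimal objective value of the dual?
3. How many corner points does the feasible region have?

1. x_1 = 4.5, x_2 = 0, z = 31.5
2. 31.5 (by strong duality, equal to the primal optimum)
3. 4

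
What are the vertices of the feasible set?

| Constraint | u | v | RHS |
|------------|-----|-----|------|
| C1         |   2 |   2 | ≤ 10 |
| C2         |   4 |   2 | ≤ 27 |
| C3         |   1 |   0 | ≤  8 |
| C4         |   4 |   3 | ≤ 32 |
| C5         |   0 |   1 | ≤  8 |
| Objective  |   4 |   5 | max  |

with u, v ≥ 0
Each vertex is the intersection of two constraint boundaries that also satisfies all remaining constraints:
  u = 0 and v = 0 → (0, 0)
  2u + 2v = 10 and v = 0 → (5, 0)
  2u + 2v = 10 and u = 0 → (0, 5)

Vertices: (0, 0), (5, 0), (0, 5)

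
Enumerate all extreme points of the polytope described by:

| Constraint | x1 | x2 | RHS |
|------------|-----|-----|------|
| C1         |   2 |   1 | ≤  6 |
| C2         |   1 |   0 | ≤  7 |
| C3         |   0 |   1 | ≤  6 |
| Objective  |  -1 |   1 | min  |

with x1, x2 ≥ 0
Each vertex is the intersection of two constraint boundaries that also satisfies all remaining constraints:
  x1 = 0 and x2 = 0 → (0, 0)
  2x1 + x2 = 6 and x2 = 0 → (3, 0)
  2x1 + x2 = 6 and x2 = 6 → (0, 6)

Vertices: (0, 0), (3, 0), (0, 6)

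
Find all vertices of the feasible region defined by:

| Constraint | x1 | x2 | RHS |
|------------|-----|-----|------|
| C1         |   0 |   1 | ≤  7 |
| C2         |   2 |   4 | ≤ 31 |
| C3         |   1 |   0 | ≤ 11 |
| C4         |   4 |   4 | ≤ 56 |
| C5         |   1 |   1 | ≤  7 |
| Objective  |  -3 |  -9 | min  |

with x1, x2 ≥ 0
Each vertex is the intersection of two constraint boundaries that also satisfies all remaining constraints:
  x1 = 0 and x2 = 0 → (0, 0)
  x1 + x2 = 7 and x2 = 0 → (7, 0)
  x2 = 7 and x1 + x2 = 7 → (0, 7)

Vertices: (0, 0), (7, 0), (0, 7)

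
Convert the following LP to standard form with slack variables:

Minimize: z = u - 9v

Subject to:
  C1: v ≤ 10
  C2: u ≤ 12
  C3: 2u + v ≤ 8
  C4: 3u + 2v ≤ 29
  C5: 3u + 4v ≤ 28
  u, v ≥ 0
min z = u - 9v

s.t.
  v + s1 = 10
  u + s2 = 12
  2u + v + s3 = 8
  3u + 2v + s4 = 29
  3u + 4v + s5 = 28
  u, v, s1, s2, s3, s4, s5 ≥ 0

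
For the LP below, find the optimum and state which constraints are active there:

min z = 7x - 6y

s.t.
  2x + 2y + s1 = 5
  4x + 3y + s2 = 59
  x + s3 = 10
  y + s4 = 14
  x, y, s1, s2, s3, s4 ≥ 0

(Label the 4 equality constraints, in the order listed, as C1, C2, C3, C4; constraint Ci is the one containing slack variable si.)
Optimal: x = 0, y = 2.5
Binding: C1, x ≥ 0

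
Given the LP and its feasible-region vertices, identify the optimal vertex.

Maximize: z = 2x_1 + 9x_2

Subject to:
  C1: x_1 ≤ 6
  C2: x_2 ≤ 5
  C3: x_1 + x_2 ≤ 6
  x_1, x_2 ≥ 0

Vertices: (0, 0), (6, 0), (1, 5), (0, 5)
Evaluating z = 2x_1 + 9x_2 at each vertex:
  (0, 0): z = 0
  (6, 0): z = 12
  (1, 5): z = 47
  (0, 5): z = 45

The largest value is z = 47, attained at (1, 5).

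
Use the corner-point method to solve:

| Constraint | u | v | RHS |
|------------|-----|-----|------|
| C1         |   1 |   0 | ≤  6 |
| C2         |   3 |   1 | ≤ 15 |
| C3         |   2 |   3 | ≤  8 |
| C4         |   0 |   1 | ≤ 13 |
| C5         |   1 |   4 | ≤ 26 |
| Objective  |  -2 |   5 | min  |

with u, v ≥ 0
u = 4, v = 0, z = -8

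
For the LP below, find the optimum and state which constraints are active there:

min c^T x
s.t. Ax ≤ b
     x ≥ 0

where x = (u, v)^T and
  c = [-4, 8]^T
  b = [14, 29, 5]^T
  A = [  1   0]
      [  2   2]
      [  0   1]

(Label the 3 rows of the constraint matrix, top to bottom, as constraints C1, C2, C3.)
Optimal: u = 14, v = 0
Binding: C1, v ≥ 0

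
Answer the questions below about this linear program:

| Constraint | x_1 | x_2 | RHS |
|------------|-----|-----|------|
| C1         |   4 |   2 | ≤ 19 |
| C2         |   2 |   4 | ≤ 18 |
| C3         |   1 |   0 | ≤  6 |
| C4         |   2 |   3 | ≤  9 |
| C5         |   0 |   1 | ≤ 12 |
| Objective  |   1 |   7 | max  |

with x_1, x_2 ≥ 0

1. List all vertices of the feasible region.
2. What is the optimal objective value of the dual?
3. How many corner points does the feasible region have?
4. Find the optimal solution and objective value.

1. (0, 0), (4.5, 0), (0, 3)
2. 21 (by strong duality, equal to the primal optimum)
3. 3
4. x_1 = 0, x_2 = 3, z = 21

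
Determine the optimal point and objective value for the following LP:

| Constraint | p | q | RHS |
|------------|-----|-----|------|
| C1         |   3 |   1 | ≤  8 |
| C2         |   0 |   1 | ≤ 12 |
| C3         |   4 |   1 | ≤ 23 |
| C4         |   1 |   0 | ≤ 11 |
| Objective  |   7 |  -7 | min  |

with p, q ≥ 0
Each vertex is the intersection of two constraint boundaries that also satisfies all remaining constraints:
  p = 0 and q = 0 → (0, 0)
  3p + q = 8 and q = 0 → (2.667, 0)
  3p + q = 8 and p = 0 → (0, 8)

Evaluating z = 7p - 7q at each vertex:
  (0, 0): z = 0
  (2.667, 0): z = 18.67
  (0, 8): z = -56

The minimum is at (0, 8) with z = -56.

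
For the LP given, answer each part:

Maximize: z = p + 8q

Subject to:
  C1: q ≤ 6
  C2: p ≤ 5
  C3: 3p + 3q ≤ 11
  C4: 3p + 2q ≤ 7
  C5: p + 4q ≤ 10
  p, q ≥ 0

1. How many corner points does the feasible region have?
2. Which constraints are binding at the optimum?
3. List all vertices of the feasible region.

1. 4
2. C5, p ≥ 0
3. (0, 0), (2.333, 0), (0.8, 2.3), (0, 2.5)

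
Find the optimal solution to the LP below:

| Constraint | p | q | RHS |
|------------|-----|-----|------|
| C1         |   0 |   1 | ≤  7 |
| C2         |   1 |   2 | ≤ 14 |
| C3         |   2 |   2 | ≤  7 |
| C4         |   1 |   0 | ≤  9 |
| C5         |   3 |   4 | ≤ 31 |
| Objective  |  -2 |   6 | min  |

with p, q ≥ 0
p = 3.5, q = 0, z = -7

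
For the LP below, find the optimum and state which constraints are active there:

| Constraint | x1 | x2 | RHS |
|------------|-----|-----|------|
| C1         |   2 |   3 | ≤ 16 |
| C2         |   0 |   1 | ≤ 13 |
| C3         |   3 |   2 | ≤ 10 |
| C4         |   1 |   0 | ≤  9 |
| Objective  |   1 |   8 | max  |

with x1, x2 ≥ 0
Optimal: x1 = 0, x2 = 5
Binding: C3, x1 ≥ 0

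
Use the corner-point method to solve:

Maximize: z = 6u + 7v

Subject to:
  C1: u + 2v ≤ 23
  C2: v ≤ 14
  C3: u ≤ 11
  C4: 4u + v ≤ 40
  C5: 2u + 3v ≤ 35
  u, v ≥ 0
u = 8.5, v = 6, z = 93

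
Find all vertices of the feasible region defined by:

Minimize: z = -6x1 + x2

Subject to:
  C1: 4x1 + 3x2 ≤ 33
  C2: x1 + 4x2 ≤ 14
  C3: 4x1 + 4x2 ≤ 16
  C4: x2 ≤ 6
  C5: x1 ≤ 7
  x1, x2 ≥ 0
Each vertex is the intersection of two constraint boundaries that also satisfies all remaining constraints:
  x1 = 0 and x2 = 0 → (0, 0)
  4x1 + 4x2 = 16 and x2 = 0 → (4, 0)
  x1 + 4x2 = 14 and 4x1 + 4x2 = 16 → (0.6667, 3.333)
  x1 + 4x2 = 14 and x1 = 0 → (0, 3.5)

Vertices: (0, 0), (4, 0), (0.6667, 3.333), (0, 3.5)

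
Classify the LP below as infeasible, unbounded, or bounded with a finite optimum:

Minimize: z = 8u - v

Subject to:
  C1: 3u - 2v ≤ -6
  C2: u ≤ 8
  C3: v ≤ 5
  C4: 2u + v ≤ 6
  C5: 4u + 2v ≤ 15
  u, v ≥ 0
The point (0, 5) satisfies every constraint, so the LP is feasible; the constraints give u ≤ 8 and v ≤ 5, which with u, v ≥ 0 keep the feasible region inside a bounded box. A feasible, bounded LP attains a finite optimum at a vertex.

Evaluating z = 8u - v at each vertex:
  (0, 3): z = -3
  (0.8571, 4.286): z = 2.571
  (0.5, 5): z = -1
  (0, 5): z = -5

Bounded optimum: z* = -5 at (0, 5).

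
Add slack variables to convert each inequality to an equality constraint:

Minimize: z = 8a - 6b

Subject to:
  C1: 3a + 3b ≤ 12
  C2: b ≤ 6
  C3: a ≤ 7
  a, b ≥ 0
min z = 8a - 6b

s.t.
  3a + 3b + s1 = 12
  b + s2 = 6
  a + s3 = 7
  a, b, s1, s2, s3 ≥ 0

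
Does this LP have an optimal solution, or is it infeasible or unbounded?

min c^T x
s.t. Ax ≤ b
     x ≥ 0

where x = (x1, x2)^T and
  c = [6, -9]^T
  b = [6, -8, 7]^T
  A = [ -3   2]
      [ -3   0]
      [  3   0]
One constraint requires 3x1 ≤ 7, while the constraint -3x1 ≤ -8 is equivalent to 3x1 ≥ 8. Together they would need 8 ≤ 3x1 ≤ 7, which is impossible since 8 > 7. No point satisfies all constraints.

Infeasible: no point satisfies all constraints simultaneously.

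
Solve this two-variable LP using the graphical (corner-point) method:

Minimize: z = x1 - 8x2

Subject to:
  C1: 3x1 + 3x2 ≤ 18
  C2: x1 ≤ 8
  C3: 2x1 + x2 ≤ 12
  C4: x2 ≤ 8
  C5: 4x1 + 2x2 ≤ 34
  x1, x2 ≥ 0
Each vertex is the intersection of two constraint boundaries that also satisfies all remaining constraints:
  x1 = 0 and x2 = 0 → (0, 0)
  3x1 + 3x2 = 18 and 2x1 + x2 = 12 → (6, 0)
  3x1 + 3x2 = 18 and x1 = 0 → (0, 6)

Evaluating z = x1 - 8x2 at each vertex:
  (0, 0): z = 0
  (6, 0): z = 6
  (0, 6): z = -48

The minimum is at (0, 6) with z = -48.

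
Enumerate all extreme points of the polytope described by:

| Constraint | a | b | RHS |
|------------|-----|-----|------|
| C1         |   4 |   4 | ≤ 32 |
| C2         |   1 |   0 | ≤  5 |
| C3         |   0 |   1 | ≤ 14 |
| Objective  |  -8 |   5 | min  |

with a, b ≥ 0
Each vertex is the intersection of two constraint boundaries that also satisfies all remaining constraints:
  a = 0 and b = 0 → (0, 0)
  a = 5 and b = 0 → (5, 0)
  4a + 4b = 32 and a = 5 → (5, 3)
  4a + 4b = 32 and a = 0 → (0, 8)

Vertices: (0, 0), (5, 0), (5, 3), (0, 8)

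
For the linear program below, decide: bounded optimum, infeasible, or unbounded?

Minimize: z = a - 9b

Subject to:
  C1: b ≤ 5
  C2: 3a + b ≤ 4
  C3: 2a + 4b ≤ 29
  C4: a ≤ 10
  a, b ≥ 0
The point (0, 4) satisfies every constraint, so the LP is feasible; the constraints give a ≤ 10 and b ≤ 5, which with a, b ≥ 0 keep the feasible region inside a bounded box. A feasible, bounded LP attains a finite optimum at a vertex.

Evaluating z = a - 9b at each vertex:
  (0, 0): z = 0
  (1.333, 0): z = 1.333
  (0, 4): z = -36

The LP has an optimal solution: (0, 4) with z = -36.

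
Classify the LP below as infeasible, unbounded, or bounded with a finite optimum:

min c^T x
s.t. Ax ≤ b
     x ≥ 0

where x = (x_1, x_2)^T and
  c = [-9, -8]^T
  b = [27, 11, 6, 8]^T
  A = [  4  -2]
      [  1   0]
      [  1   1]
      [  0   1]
The point (6, 0) satisfies every constraint, so the LP is feasible; the constraints give x_1 ≤ 11 and x_2 ≤ 8, which with x_1, x_2 ≥ 0 keep the feasible region inside a bounded box. A feasible, bounded LP attains a finite optimum at a vertex.

Evaluating z = -9x_1 - 8x_2 at each vertex:
  (0, 0): z = 0
  (6, 0): z = -54
  (0, 6): z = -48

The LP has an optimal solution: (6, 0) with z = -54.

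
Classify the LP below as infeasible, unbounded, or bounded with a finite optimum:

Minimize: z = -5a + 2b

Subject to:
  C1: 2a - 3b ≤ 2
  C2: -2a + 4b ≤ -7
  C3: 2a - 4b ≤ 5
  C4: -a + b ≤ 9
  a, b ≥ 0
C3 requires 2a - 4b ≤ 5, while C2 (-2a + 4b ≤ -7) is equivalent to 2a - 4b ≥ 7. Together they would need 7 ≤ 2a - 4b ≤ 5, which is impossible since 7 > 5. No point satisfies all constraints.

Infeasible: no point satisfies all constraints simultaneously.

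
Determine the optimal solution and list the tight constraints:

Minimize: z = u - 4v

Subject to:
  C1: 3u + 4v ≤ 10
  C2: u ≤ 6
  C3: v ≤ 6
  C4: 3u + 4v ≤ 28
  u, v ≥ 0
Optimal: u = 0, v = 2.5
Binding: C1, u ≥ 0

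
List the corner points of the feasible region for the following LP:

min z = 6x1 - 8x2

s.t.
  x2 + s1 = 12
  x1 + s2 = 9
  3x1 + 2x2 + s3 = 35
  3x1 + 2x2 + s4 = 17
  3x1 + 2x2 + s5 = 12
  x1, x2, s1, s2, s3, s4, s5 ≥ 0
Each vertex is the intersection of two constraint boundaries that also satisfies all remaining constraints:
  x1 = 0 and x2 = 0 → (0, 0)
  3x1 + 2x2 = 12 and x2 = 0 → (4, 0)
  3x1 + 2x2 = 12 and x1 = 0 → (0, 6)

Vertices: (0, 0), (4, 0), (0, 6)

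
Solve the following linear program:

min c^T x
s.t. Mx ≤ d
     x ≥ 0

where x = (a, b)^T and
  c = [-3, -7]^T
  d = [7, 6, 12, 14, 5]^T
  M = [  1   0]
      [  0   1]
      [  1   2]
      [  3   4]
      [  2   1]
a = 0, b = 3.5, z = -24.5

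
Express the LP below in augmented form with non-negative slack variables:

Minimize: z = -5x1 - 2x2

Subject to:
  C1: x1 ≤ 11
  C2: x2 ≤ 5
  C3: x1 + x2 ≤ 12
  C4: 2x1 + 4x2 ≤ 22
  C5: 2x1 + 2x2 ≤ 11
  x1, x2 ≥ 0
min z = -5x1 - 2x2

s.t.
  x1 + s1 = 11
  x2 + s2 = 5
  x1 + x2 + s3 = 12
  2x1 + 4x2 + s4 = 22
  2x1 + 2x2 + s5 = 11
  x1, x2, s1, s2, s3, s4, s5 ≥ 0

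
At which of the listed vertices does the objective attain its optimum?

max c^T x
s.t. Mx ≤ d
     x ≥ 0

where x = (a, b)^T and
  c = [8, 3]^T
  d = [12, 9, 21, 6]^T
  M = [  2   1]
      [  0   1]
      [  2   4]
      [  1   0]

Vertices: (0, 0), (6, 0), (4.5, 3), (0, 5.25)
Evaluating z = 8a + 3b at each vertex:
  (0, 0): z = 0
  (6, 0): z = 48
  (4.5, 3): z = 45
  (0, 5.25): z = 15.75

The largest value is z = 48, attained at (6, 0).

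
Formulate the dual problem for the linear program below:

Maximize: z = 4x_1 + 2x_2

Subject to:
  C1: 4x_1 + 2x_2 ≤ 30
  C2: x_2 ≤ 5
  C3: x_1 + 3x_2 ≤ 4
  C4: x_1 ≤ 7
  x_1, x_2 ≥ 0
Minimize: z = 30y1 + 5y2 + 4y3 + 7y4

Subject to:
  C1: -4y1 - y3 - y4 ≤ -4
  C2: -2y1 - y2 - 3y3 ≤ -2
  y1, y2, y3, y4 ≥ 0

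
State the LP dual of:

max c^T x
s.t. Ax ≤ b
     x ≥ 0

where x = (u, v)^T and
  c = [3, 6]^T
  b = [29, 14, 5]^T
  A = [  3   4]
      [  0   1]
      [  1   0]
Minimize: z = 29y1 + 14y2 + 5y3

Subject to:
  C1: -3y1 - y3 ≤ -3
  C2: -4y1 - y2 ≤ -6
  y1, y2, y3 ≥ 0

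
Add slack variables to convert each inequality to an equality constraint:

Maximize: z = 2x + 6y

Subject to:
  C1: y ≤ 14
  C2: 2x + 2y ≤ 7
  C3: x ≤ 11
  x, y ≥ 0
max z = 2x + 6y

s.t.
  y + s1 = 14
  2x + 2y + s2 = 7
  x + s3 = 11
  x, y, s1, s2, s3 ≥ 0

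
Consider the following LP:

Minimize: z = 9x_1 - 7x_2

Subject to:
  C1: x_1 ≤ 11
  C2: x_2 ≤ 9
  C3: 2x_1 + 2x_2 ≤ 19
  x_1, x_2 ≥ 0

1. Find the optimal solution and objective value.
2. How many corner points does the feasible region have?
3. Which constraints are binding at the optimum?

1. x_1 = 0, x_2 = 9, z = -63
2. 4
3. C2, x_1 ≥ 0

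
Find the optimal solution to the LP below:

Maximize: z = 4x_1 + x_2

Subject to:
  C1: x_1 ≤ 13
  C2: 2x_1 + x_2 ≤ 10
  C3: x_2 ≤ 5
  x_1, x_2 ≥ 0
Each vertex is the intersection of two constraint boundaries that also satisfies all remaining constraints:
  x_1 = 0 and x_2 = 0 → (0, 0)
  2x_1 + x_2 = 10 and x_2 = 0 → (5, 0)
  2x_1 + x_2 = 10 and x_2 = 5 → (2.5, 5)
  x_2 = 5 and x_1 = 0 → (0, 5)

Evaluating z = 4x_1 + x_2 at each vertex:
  (0, 0): z = 0
  (5, 0): z = 20
  (2.5, 5): z = 15
  (0, 5): z = 5

The maximum is at (5, 0) with z = 20.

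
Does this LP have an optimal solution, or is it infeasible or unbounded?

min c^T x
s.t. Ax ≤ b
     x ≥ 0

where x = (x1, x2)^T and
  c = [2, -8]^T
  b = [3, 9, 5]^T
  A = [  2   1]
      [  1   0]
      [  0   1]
The point (0, 3) satisfies every constraint, so the LP is feasible; the constraints give x1 ≤ 9 and x2 ≤ 5, which with x1, x2 ≥ 0 keep the feasible region inside a bounded box. A feasible, bounded LP attains a finite optimum at a vertex.

Evaluating z = 2x1 - 8x2 at each vertex:
  (0, 0): z = 0
  (1.5, 0): z = 3
  (0, 3): z = -24

The LP has an optimal solution: (0, 3) with z = -24.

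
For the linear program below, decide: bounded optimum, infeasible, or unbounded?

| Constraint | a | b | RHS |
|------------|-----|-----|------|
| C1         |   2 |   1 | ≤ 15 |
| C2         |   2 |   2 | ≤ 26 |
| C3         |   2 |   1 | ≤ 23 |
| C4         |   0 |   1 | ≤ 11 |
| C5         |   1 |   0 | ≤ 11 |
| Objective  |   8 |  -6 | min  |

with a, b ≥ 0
The point (0, 11) satisfies every constraint, so the LP is feasible; the constraints give a ≤ 11 and b ≤ 11, which with a, b ≥ 0 keep the feasible region inside a bounded box. A feasible, bounded LP attains a finite optimum at a vertex.

Bounded optimum: z* = -66 at (0, 11).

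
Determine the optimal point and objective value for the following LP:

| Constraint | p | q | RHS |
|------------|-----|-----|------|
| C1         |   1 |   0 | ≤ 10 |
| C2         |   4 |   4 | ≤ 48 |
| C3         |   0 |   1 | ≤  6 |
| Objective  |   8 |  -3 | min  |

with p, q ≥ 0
p = 0, q = 6, z = -18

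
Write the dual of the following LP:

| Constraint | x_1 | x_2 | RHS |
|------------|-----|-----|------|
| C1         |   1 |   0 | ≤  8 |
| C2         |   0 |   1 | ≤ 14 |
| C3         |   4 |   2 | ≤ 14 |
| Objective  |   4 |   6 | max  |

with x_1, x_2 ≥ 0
Minimize: z = 8y1 + 14y2 + 14y3

Subject to:
  C1: -y1 - 4y3 ≤ -4
  C2: -y2 - 2y3 ≤ -6
  y1, y2, y3 ≥ 0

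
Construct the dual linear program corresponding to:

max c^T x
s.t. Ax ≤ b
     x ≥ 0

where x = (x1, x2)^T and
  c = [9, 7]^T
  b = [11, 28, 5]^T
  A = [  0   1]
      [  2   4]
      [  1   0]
Minimize: z = 11y1 + 28y2 + 5y3

Subject to:
  C1: -2y2 - y3 ≤ -9
  C2: -y1 - 4y2 ≤ -7
  y1, y2, y3 ≥ 0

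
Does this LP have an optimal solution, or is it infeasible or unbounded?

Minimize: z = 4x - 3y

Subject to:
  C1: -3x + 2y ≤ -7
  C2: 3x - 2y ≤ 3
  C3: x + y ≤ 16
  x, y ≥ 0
C2 requires 3x - 2y ≤ 3, while C1 (-3x + 2y ≤ -7) is equivalent to 3x - 2y ≥ 7. Together they would need 7 ≤ 3x - 2y ≤ 3, which is impossible since 7 > 3. No point satisfies all constraints.

Infeasible: no point satisfies all constraints simultaneously.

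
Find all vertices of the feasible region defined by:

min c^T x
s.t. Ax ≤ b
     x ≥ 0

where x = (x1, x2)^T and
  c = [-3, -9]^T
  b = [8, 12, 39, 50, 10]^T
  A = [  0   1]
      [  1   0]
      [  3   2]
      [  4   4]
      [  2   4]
Each vertex is the intersection of two constraint boundaries that also satisfies all remaining constraints:
  x1 = 0 and x2 = 0 → (0, 0)
  2x1 + 4x2 = 10 and x2 = 0 → (5, 0)
  2x1 + 4x2 = 10 and x1 = 0 → (0, 2.5)

Vertices: (0, 0), (5, 0), (0, 2.5)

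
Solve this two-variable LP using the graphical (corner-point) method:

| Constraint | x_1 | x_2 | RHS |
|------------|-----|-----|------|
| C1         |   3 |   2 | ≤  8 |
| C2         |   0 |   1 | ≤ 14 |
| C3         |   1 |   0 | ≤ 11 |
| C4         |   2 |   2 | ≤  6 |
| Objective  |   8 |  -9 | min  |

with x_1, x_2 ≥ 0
Each vertex is the intersection of two constraint boundaries that also satisfies all remaining constraints:
  x_1 = 0 and x_2 = 0 → (0, 0)
  3x_1 + 2x_2 = 8 and x_2 = 0 → (2.667, 0)
  3x_1 + 2x_2 = 8 and 2x_1 + 2x_2 = 6 → (2, 1)
  2x_1 + 2x_2 = 6 and x_1 = 0 → (0, 3)

Evaluating z = 8x_1 - 9x_2 at each vertex:
  (0, 0): z = 0
  (2.667, 0): z = 21.33
  (2, 1): z = 7
  (0, 3): z = -27

The minimum is at (0, 3) with z = -27.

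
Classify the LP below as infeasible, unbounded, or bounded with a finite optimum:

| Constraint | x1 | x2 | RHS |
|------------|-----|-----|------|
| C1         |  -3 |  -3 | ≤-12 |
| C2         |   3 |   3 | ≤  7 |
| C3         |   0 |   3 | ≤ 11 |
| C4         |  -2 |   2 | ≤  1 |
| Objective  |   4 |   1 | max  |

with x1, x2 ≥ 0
C2 requires 3x1 + 3x2 ≤ 7, while C1 (-3x1 - 3x2 ≤ -12) is equivalent to 3x1 + 3x2 ≥ 12. Together they would need 12 ≤ 3x1 + 3x2 ≤ 7, which is impossible since 12 > 7. No point satisfies all constraints.

Infeasible: no point satisfies all constraints simultaneously.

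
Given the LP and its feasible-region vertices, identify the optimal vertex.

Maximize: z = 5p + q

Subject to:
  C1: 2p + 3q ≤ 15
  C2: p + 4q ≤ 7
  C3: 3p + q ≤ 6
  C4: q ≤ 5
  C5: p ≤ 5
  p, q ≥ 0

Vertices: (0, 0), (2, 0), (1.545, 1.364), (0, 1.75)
Evaluating z = 5p + q at each vertex:
  (0, 0): z = 0
  (2, 0): z = 10
  (1.545, 1.364): z = 9.091
  (0, 1.75): z = 1.75

The largest value is z = 10, attained at (2, 0).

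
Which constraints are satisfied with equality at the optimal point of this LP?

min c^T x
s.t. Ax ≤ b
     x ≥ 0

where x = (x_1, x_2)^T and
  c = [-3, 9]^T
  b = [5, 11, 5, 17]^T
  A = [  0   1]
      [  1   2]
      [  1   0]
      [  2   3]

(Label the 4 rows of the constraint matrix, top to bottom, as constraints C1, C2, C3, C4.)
Optimal: x_1 = 5, x_2 = 0
Binding: C3, x_2 ≥ 0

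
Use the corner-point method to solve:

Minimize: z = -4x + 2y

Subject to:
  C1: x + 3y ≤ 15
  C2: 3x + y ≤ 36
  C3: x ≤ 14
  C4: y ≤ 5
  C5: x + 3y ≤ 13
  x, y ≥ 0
Each vertex is the intersection of two constraint boundaries that also satisfies all remaining constraints:
  x = 0 and y = 0 → (0, 0)
  3x + y = 36 and y = 0 → (12, 0)
  3x + y = 36 and x + 3y = 13 → (11.88, 0.375)
  x + 3y = 13 and x = 0 → (0, 4.333)

Evaluating z = -4x + 2y at each vertex:
  (0, 0): z = 0
  (12, 0): z = -48
  (11.88, 0.375): z = -46.75
  (0, 4.333): z = 8.667

The minimum is at (12, 0) with z = -48.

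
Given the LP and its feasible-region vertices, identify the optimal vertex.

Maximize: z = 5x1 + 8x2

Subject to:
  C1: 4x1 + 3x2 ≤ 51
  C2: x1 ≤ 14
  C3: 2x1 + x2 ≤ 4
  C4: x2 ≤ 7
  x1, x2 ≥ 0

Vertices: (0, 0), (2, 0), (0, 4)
(0, 4) with z = 32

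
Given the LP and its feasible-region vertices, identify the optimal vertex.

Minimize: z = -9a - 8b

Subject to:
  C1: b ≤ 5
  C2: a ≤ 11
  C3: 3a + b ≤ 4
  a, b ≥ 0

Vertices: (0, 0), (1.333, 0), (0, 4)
Evaluating z = -9a - 8b at each vertex:
  (0, 0): z = 0
  (1.333, 0): z = -12
  (0, 4): z = -32

The smallest value is z = -32, attained at (0, 4).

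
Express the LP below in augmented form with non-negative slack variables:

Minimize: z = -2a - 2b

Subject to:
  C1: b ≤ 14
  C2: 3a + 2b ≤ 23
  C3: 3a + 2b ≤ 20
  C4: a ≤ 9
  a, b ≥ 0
min z = -2a - 2b

s.t.
  b + s1 = 14
  3a + 2b + s2 = 23
  3a + 2b + s3 = 20
  a + s4 = 9
  a, b, s1, s2, s3, s4 ≥ 0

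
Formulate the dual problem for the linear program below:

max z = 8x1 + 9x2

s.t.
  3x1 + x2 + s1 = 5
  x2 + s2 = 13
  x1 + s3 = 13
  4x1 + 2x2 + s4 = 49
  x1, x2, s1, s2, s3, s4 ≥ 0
Minimize: z = 5y1 + 13y2 + 13y3 + 49y4

Subject to:
  C1: -3y1 - y3 - 4y4 ≤ -8
  C2: -y1 - y2 - 2y4 ≤ -9
  y1, y2, y3, y4 ≥ 0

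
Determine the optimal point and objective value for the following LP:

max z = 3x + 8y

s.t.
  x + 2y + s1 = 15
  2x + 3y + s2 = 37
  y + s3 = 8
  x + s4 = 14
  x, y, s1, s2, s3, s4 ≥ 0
Each vertex is the intersection of two constraint boundaries that also satisfies all remaining constraints:
  x = 0 and y = 0 → (0, 0)
  x = 14 and y = 0 → (14, 0)
  x + 2y = 15 and x = 14 → (14, 0.5)
  x + 2y = 15 and x = 0 → (0, 7.5)

Evaluating z = 3x + 8y at each vertex:
  (0, 0): z = 0
  (14, 0): z = 42
  (14, 0.5): z = 46
  (0, 7.5): z = 60

The maximum is at (0, 7.5) with z = 60.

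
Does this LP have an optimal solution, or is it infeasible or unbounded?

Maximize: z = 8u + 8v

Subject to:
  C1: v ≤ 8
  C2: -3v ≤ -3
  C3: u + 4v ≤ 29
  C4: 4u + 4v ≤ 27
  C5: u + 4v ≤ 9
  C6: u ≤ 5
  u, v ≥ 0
The point (5, 1) satisfies every constraint, so the LP is feasible; the constraints give u ≤ 5 and v ≤ 8, which with u, v ≥ 0 keep the feasible region inside a bounded box. A feasible, bounded LP attains a finite optimum at a vertex.

Evaluating z = 8u + 8v at each vertex:
  (0, 1): z = 8
  (5, 1): z = 48
  (0, 2.25): z = 18

The LP has an optimal solution: (5, 1) with z = 48.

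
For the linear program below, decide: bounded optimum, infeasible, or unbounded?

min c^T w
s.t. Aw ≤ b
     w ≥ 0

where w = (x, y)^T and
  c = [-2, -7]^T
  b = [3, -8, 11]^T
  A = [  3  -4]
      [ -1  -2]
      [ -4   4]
Feasible point: (2, 3) satisfies every constraint, so the LP is feasible.
Direction d = (1, 1): for each constraint row a, a·d ≤ 0 —
  (3)(1) + (-4)(1) = -1 ≤ 0
  (-1)(1) + (-2)(1) = -3 ≤ 0
  (-4)(1) + (4)(1) = 0 ≤ 0
and d ≥ 0, so (2, 3) + t·d stays feasible for every t ≥ 0. Along this ray z = -2x - 7y changes by -9 per unit t, so z → −∞.

Unbounded: there is a feasible ray along which z → −∞.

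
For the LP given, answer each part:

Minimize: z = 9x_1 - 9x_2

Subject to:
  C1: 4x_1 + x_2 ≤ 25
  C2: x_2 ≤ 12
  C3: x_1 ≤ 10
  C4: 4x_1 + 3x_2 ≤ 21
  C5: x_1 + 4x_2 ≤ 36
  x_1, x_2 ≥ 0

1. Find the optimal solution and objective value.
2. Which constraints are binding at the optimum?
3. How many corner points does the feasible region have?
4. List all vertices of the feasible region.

1. x_1 = 0, x_2 = 7, z = -63
2. C4, x_1 ≥ 0
3. 3
4. (0, 0), (5.25, 0), (0, 7)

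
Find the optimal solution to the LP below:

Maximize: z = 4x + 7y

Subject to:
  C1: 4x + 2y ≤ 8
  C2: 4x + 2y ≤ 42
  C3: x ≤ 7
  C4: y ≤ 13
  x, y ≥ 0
Each vertex is the intersection of two constraint boundaries that also satisfies all remaining constraints:
  x = 0 and y = 0 → (0, 0)
  4x + 2y = 8 and y = 0 → (2, 0)
  4x + 2y = 8 and x = 0 → (0, 4)

Evaluating z = 4x + 7y at each vertex:
  (0, 0): z = 0
  (2, 0): z = 8
  (0, 4): z = 28

The maximum is at (0, 4) with z = 28.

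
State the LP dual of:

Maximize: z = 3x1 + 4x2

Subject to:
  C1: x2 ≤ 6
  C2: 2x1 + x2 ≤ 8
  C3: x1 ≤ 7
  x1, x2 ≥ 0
Minimize: z = 6y1 + 8y2 + 7y3

Subject to:
  C1: -2y2 - y3 ≤ -3
  C2: -y1 - y2 ≤ -4
  y1, y2, y3 ≥ 0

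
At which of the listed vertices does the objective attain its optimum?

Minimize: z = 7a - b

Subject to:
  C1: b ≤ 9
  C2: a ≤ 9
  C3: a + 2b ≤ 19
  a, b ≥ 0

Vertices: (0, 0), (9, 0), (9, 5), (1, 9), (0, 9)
Evaluating z = 7a - b at each vertex:
  (0, 0): z = 0
  (9, 0): z = 63
  (9, 5): z = 58
  (1, 9): z = -2
  (0, 9): z = -9

The smallest value is z = -9, attained at (0, 9).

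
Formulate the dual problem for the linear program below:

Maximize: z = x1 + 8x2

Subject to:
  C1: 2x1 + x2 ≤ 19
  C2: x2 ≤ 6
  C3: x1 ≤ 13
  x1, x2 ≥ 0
Minimize: z = 19y1 + 6y2 + 13y3

Subject to:
  C1: -2y1 - y3 ≤ -1
  C2: -y1 - y2 ≤ -8
  y1, y2, y3 ≥ 0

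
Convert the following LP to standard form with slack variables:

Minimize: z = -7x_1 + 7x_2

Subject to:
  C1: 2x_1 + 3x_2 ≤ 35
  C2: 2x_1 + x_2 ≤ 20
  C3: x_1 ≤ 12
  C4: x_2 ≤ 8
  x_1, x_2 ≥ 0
min z = -7x_1 + 7x_2

s.t.
  2x_1 + 3x_2 + s1 = 35
  2x_1 + x_2 + s2 = 20
  x_1 + s3 = 12
  x_2 + s4 = 8
  x_1, x_2, s1, s2, s3, s4 ≥ 0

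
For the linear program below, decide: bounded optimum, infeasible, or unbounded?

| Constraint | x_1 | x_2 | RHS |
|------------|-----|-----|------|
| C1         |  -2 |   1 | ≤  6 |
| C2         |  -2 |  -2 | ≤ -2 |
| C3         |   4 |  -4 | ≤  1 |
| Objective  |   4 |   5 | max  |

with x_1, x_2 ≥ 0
Feasible point: (0, 1) satisfies every constraint, so the LP is feasible.
Direction d = (1, 1): for each constraint row a, a·d ≤ 0 —
  (-2)(1) + (1)(1) = -1 ≤ 0
  (-2)(1) + (-2)(1) = -4 ≤ 0
  (4)(1) + (-4)(1) = 0 ≤ 0
and d ≥ 0, so (0, 1) + t·d stays feasible for every t ≥ 0. Along this ray z = 4x_1 + 5x_2 changes by 9 per unit t, so z → +∞.

The LP is unbounded; z can be made arbitrarily large.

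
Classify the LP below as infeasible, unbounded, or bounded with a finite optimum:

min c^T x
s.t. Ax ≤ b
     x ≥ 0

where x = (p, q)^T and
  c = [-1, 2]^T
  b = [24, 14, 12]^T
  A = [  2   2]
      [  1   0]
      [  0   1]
The point (12, 0) satisfies every constraint, so the LP is feasible; the constraints give p ≤ 14 and q ≤ 12, which with p, q ≥ 0 keep the feasible region inside a bounded box. A feasible, bounded LP attains a finite optimum at a vertex.

The LP has an optimal solution: (12, 0) with z = -12.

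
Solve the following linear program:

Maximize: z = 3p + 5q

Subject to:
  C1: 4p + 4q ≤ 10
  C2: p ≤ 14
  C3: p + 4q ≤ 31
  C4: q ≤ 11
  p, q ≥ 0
p = 0, q = 2.5, z = 12.5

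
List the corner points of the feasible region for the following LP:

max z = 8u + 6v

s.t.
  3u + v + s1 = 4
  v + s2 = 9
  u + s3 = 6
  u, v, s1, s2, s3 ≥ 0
Each vertex is the intersection of two constraint boundaries that also satisfies all remaining constraints:
  u = 0 and v = 0 → (0, 0)
  3u + v = 4 and v = 0 → (1.333, 0)
  3u + v = 4 and u = 0 → (0, 4)

Vertices: (0, 0), (1.333, 0), (0, 4)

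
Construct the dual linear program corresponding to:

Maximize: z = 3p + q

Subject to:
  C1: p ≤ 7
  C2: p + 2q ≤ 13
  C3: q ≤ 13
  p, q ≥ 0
Minimize: z = 7y1 + 13y2 + 13y3

Subject to:
  C1: -y1 - y2 ≤ -3
  C2: -2y2 - y3 ≤ -1
  y1, y2, y3 ≥ 0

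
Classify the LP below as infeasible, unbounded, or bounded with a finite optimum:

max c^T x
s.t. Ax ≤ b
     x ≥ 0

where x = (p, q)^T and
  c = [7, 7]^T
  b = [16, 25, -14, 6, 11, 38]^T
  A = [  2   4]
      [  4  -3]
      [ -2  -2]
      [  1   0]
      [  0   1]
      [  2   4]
The point (6, 1) satisfies every constraint, so the LP is feasible; the constraints give p ≤ 6 and q ≤ 11, which with p, q ≥ 0 keep the feasible region inside a bounded box. A feasible, bounded LP attains a finite optimum at a vertex.

Evaluating z = 7p + 7q at each vertex:
  (6, 1): z = 49

Feasible with finite optimum z* = 49 at (6, 1).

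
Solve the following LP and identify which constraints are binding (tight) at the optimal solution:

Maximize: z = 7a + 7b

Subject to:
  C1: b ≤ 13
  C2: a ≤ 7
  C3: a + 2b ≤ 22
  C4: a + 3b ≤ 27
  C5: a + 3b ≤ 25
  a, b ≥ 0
Optimal: a = 7, b = 6
Slack at optimum:
  C1: slack = 7
  C2: slack = 0 (binding)
  C3: slack = 3
  C4: slack = 2
  C5: slack = 0 (binding)
  a ≥ 0: a = 7
  b ≥ 0: b = 6
Binding constraints: C2, C5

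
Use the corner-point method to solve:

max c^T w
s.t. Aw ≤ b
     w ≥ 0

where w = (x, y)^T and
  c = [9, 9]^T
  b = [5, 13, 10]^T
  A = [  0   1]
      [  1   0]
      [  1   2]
Each vertex is the intersection of two constraint boundaries that also satisfies all remaining constraints:
  x = 0 and y = 0 → (0, 0)
  x + 2y = 10 and y = 0 → (10, 0)
  y = 5 and x + 2y = 10 → (0, 5)

Evaluating z = 9x + 9y at each vertex:
  (0, 0): z = 0
  (10, 0): z = 90
  (0, 5): z = 45

The maximum is at (10, 0) with z = 90.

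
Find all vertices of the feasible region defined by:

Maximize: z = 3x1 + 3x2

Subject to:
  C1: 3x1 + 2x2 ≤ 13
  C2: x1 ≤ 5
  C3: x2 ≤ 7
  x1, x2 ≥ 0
Each vertex is the intersection of two constraint boundaries that also satisfies all remaining constraints:
  x1 = 0 and x2 = 0 → (0, 0)
  3x1 + 2x2 = 13 and x2 = 0 → (4.333, 0)
  3x1 + 2x2 = 13 and x1 = 0 → (0, 6.5)

Vertices: (0, 0), (4.333, 0), (0, 6.5)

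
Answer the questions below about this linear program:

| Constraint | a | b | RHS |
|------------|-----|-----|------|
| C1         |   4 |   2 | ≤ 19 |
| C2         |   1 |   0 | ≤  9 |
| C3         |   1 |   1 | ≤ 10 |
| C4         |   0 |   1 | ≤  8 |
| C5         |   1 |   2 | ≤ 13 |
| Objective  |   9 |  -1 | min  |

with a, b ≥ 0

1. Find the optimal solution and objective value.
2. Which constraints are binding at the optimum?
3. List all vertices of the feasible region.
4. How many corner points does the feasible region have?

1. a = 0, b = 6.5, z = -6.5
2. C5, a ≥ 0
3. (0, 0), (4.75, 0), (2, 5.5), (0, 6.5)
4. 4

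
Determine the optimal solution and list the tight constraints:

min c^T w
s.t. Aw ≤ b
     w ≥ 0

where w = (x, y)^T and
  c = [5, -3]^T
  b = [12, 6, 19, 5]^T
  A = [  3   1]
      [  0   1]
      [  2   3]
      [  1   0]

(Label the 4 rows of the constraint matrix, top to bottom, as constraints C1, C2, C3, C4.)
Optimal: x = 0, y = 6
Slack at optimum:
  C1: slack = 6
  C2: slack = 0 (binding)
  C3: slack = 1
  C4: slack = 5
  x ≥ 0: x = 0 (binding)
  y ≥ 0: y = 6
Binding constraints: C2, x ≥ 0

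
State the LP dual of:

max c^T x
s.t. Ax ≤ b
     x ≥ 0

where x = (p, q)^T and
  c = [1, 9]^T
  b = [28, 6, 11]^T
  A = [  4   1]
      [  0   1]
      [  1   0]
Minimize: z = 28y1 + 6y2 + 11y3

Subject to:
  C1: -4y1 - y3 ≤ -1
  C2: -y1 - y2 ≤ -9
  y1, y2, y3 ≥ 0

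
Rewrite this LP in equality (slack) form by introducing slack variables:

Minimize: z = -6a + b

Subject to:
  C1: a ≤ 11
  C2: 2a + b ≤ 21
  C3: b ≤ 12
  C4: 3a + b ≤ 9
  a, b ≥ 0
min z = -6a + b

s.t.
  a + s1 = 11
  2a + b + s2 = 21
  b + s3 = 12
  3a + b + s4 = 9
  a, b, s1, s2, s3, s4 ≥ 0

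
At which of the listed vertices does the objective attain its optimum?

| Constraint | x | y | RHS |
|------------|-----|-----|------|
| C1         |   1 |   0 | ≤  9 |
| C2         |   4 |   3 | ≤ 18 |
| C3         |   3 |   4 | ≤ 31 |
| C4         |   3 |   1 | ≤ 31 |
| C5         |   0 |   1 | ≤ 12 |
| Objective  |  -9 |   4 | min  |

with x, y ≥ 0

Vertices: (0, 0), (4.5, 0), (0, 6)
Evaluating z = -9x + 4y at each vertex:
  (0, 0): z = 0
  (4.5, 0): z = -40.5
  (0, 6): z = 24

The smallest value is z = -40.5, attained at (4.5, 0).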